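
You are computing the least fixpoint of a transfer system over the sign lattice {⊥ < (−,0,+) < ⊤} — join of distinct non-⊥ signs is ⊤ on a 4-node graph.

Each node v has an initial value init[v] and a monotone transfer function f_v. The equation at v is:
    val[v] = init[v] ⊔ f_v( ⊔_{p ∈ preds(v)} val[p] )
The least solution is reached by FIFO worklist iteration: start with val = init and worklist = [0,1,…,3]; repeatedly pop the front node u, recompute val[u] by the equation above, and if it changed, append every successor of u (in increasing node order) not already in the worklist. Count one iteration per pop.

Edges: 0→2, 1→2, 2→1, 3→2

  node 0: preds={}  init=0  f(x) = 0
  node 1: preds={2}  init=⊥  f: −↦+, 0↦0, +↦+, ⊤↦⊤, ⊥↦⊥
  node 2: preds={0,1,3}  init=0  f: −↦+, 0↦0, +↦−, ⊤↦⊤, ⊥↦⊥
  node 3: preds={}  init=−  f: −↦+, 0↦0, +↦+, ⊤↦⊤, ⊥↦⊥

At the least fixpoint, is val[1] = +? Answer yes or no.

no

Iteration log — 6 steps:
  step 1. node 0  ⊔preds=⊥  new=0  stable
  step 2. node 1  ⊔preds=0  new=0  old=⊥  +wl: 
  step 3. node 2  ⊔preds=⊤  new=⊤  old=0  +wl: 1
  step 4. node 3  ⊔preds=⊥  new=−  stable
  step 5. node 1  ⊔preds=⊤  new=⊤  old=0  +wl: 2
  step 6. node 2  ⊔preds=⊤  new=⊤  stable

Least fixpoint reached:
  node 0: 0
  node 1: ⊤
  node 2: ⊤
  node 3: −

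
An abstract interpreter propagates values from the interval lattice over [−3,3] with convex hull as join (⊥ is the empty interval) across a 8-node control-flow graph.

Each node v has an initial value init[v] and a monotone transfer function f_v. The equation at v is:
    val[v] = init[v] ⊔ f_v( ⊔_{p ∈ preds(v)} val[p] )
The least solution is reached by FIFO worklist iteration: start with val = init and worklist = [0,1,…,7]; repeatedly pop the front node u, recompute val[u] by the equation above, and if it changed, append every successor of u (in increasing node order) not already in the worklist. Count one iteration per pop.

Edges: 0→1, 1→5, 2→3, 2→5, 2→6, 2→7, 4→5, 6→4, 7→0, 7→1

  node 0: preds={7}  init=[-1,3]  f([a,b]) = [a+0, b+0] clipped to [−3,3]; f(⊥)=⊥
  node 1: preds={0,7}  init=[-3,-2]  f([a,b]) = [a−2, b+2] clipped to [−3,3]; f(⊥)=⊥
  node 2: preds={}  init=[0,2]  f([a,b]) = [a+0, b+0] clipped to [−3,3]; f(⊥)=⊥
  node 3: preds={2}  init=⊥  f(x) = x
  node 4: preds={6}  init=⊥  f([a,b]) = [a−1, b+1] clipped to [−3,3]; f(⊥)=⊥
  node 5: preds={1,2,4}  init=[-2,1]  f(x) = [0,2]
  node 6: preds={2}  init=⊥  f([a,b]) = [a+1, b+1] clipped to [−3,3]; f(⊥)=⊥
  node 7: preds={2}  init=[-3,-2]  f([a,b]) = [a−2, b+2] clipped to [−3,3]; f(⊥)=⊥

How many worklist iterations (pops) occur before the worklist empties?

Worklist (12 pops):
  #1 pop 0: in=[-3,-2] → [-3,3] (was [-1,3]); enqueue []
  #2 pop 1: in=[-3,3] → [-3,3] (was [-3,-2]); enqueue []
  #3 pop 2: in=⊥ → [0,2] (no change)
  #4 pop 3: in=[0,2] → [0,2] (was ⊥); enqueue []
  #5 pop 4: in=⊥ → ⊥ (no change)
  #6 pop 5: in=[-3,3] → [-2,2] (was [-2,1]); enqueue []
  #7 pop 6: in=[0,2] → [1,3] (was ⊥); enqueue [4]
  #8 pop 7: in=[0,2] → [-3,3] (was [-3,-2]); enqueue [0,1]
  #9 pop 4: in=[1,3] → [0,3] (was ⊥); enqueue [5]
  #10 pop 0: in=[-3,3] → [-3,3] (no change)
  #11 pop 1: in=[-3,3] → [-3,3] (no change)
  #12 pop 5: in=[-3,3] → [-2,2] (no change)

Fixpoint:
  val[0] = [-3,3]
  val[1] = [-3,3]
  val[2] = [0,2]
  val[3] = [0,2]
  val[4] = [0,3]
  val[5] = [-2,2]
  val[6] = [1,3]
  val[7] = [-3,3]

12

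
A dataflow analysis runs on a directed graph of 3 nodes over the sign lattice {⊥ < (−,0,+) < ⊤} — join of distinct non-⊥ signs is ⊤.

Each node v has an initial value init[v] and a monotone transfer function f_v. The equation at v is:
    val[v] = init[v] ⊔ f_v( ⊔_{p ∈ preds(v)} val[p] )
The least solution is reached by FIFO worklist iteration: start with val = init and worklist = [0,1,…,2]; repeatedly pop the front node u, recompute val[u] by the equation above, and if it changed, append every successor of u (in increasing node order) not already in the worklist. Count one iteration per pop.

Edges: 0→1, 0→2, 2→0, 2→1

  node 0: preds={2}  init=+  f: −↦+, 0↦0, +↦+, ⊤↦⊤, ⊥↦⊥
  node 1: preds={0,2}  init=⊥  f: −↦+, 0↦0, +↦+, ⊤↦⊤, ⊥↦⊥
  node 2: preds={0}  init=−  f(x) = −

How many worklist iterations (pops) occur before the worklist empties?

3

Trace (3 dequeues):
  [1] u=0 | in − | out + | ==
  [2] u=1 | in ⊤ | out ⊤ | prev ⊥ | push {}
  [3] u=2 | in + | out − | ==

Converged values:
  [0] +
  [1] ⊤
  [2] −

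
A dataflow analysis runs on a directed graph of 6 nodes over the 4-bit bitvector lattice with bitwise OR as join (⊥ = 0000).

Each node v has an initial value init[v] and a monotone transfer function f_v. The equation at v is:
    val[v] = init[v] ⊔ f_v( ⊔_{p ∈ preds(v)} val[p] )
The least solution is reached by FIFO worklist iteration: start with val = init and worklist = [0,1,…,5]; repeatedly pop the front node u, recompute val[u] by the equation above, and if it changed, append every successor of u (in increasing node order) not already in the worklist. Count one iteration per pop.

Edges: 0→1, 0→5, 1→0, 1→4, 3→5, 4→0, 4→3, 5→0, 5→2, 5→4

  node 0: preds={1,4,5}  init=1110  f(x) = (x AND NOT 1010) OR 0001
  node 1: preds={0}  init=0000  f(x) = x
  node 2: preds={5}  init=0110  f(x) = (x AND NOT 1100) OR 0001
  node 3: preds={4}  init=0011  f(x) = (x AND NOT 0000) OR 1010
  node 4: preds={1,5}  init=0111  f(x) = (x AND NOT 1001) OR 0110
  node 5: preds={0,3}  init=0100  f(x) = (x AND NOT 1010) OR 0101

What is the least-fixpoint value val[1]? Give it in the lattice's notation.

Iteration log — 9 steps:
  step 1. node 0  ⊔preds=0111  new=1111  old=1110  +wl: 
  step 2. node 1  ⊔preds=1111  new=1111  old=0000  +wl: 0
  step 3. node 2  ⊔preds=0100  new=0111  old=0110  +wl: 
  step 4. node 3  ⊔preds=0111  new=1111  old=0011  +wl: 
  step 5. node 4  ⊔preds=1111  new=0111  stable
  step 6. node 5  ⊔preds=1111  new=0101  old=0100  +wl: 2,4
  step 7. node 0  ⊔preds=1111  new=1111  stable
  step 8. node 2  ⊔preds=0101  new=0111  stable
  step 9. node 4  ⊔preds=1111  new=0111  stable

Least fixpoint reached:
  node 0: 1111
  node 1: 1111
  node 2: 0111
  node 3: 1111
  node 4: 0111
  node 5: 0101

1111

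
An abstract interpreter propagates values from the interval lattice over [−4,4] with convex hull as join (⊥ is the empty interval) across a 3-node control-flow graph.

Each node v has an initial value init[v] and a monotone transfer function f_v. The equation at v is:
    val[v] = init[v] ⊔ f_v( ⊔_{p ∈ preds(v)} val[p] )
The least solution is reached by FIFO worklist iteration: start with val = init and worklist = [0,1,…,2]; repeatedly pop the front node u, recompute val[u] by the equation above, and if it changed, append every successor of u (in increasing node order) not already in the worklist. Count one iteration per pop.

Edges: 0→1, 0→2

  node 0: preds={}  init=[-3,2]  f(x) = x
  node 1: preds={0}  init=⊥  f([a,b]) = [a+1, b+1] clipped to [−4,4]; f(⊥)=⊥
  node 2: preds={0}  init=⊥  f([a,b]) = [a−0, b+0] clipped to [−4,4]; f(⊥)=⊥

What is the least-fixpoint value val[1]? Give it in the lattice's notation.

Worklist (3 pops):
  #1 pop 0: in=⊥ → [-3,2] (no change)
  #2 pop 1: in=[-3,2] → [-2,3] (was ⊥); enqueue []
  #3 pop 2: in=[-3,2] → [-3,2] (was ⊥); enqueue []

Fixpoint:
  val[0] = [-3,2]
  val[1] = [-2,3]
  val[2] = [-3,2]

[-2,3]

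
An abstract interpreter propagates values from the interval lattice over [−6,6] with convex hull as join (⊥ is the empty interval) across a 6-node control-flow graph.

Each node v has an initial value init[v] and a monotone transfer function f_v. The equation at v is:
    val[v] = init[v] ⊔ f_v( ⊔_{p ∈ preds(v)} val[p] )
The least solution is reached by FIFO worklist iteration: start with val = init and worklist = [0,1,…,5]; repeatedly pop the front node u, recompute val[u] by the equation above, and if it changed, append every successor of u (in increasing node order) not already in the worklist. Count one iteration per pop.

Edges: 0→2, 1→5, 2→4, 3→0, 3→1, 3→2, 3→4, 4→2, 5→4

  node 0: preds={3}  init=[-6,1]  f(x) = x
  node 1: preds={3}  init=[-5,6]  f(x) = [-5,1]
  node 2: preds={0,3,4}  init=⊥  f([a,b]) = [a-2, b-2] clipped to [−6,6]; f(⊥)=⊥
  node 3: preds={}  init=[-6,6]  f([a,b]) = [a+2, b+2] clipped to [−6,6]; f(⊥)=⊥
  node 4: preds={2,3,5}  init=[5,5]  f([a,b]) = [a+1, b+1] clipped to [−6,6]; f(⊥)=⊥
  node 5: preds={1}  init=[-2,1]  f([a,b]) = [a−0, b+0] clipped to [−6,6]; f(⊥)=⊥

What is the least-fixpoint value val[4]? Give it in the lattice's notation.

Worklist (8 pops):
  #1 pop 0: in=[-6,6] → [-6,6] (was [-6,1]); enqueue []
  #2 pop 1: in=[-6,6] → [-5,6] (no change)
  #3 pop 2: in=[-6,6] → [-6,4] (was ⊥); enqueue []
  #4 pop 3: in=⊥ → [-6,6] (no change)
  #5 pop 4: in=[-6,6] → [-5,6] (was [5,5]); enqueue [2]
  #6 pop 5: in=[-5,6] → [-5,6] (was [-2,1]); enqueue [4]
  #7 pop 2: in=[-6,6] → [-6,4] (no change)
  #8 pop 4: in=[-6,6] → [-5,6] (no change)

Fixpoint:
  val[0] = [-6,6]
  val[1] = [-5,6]
  val[2] = [-6,4]
  val[3] = [-6,6]
  val[4] = [-5,6]
  val[5] = [-5,6]

[-5,6]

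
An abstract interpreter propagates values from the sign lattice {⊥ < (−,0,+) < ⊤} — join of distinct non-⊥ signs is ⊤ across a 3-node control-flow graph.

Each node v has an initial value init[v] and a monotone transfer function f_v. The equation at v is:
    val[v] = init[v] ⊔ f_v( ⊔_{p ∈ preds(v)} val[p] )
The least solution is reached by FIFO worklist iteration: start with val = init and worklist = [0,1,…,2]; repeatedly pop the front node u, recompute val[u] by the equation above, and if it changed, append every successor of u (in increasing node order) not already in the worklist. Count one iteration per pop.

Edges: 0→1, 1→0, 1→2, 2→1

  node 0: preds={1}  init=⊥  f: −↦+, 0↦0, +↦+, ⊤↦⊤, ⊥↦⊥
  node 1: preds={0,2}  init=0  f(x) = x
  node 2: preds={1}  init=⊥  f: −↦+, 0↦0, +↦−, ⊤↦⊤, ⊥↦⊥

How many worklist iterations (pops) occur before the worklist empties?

4

Trace (4 dequeues):
  [1] u=0 | in 0 | out 0 | prev ⊥ | push {}
  [2] u=1 | in 0 | out 0 | ==
  [3] u=2 | in 0 | out 0 | prev ⊥ | push {1}
  [4] u=1 | in 0 | out 0 | ==

Converged values:
  [0] 0
  [1] 0
  [2] 0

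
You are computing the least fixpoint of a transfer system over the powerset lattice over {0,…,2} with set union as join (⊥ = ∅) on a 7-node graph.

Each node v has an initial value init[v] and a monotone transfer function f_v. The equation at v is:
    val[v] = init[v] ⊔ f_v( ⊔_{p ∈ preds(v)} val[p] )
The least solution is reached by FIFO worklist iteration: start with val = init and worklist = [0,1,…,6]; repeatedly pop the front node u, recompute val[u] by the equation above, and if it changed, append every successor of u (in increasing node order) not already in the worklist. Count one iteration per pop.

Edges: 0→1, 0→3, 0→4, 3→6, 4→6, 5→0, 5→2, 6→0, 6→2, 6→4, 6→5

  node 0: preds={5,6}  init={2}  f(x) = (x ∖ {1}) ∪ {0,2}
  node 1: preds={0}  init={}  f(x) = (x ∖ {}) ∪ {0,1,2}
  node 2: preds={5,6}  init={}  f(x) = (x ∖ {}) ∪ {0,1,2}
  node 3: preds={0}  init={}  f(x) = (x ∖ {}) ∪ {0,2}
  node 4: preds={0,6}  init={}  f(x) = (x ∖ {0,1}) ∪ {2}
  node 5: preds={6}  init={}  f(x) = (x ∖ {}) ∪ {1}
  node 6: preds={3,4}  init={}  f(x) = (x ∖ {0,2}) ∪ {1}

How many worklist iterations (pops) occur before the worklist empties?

Worklist (11 pops):
  #1 pop 0: in={} → {0,2} (was {2}); enqueue []
  #2 pop 1: in={0,2} → {0,1,2} (was {}); enqueue []
  #3 pop 2: in={} → {0,1,2} (was {}); enqueue []
  #4 pop 3: in={0,2} → {0,2} (was {}); enqueue []
  #5 pop 4: in={0,2} → {2} (was {}); enqueue []
  #6 pop 5: in={} → {1} (was {}); enqueue [0,2]
  #7 pop 6: in={0,2} → {1} (was {}); enqueue [4,5]
  #8 pop 0: in={1} → {0,2} (no change)
  #9 pop 2: in={1} → {0,1,2} (no change)
  #10 pop 4: in={0,1,2} → {2} (no change)
  #11 pop 5: in={1} → {1} (no change)

Fixpoint:
  val[0] = {0,2}
  val[1] = {0,1,2}
  val[2] = {0,1,2}
  val[3] = {0,2}
  val[4] = {2}
  val[5] = {1}
  val[6] = {1}

11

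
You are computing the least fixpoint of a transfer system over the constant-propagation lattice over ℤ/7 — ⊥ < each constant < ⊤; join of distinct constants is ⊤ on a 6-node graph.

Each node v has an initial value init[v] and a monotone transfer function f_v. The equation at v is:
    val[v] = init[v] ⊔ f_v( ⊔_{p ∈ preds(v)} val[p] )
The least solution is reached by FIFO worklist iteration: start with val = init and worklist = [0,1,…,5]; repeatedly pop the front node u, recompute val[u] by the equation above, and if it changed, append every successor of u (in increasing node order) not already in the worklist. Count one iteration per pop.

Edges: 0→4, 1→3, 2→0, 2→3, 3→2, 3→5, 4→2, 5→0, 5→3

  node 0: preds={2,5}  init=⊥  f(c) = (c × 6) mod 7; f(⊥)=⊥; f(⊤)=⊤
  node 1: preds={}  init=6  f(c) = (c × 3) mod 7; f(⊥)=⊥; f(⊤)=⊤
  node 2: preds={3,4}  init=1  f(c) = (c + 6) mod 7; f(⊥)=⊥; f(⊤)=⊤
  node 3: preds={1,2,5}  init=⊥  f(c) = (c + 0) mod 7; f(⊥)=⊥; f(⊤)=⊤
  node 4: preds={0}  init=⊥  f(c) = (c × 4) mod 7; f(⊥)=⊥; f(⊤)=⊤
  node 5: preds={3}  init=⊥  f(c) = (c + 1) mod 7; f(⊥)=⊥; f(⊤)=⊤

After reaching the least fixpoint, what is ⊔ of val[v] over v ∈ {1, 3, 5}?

Iteration log — 11 steps:
  step 1. node 0  ⊔preds=1  new=6  old=⊥  +wl: 
  step 2. node 1  ⊔preds=⊥  new=6  stable
  step 3. node 2  ⊔preds=⊥  new=1  stable
  step 4. node 3  ⊔preds=⊤  new=⊤  old=⊥  +wl: 2
  step 5. node 4  ⊔preds=6  new=3  old=⊥  +wl: 
  step 6. node 5  ⊔preds=⊤  new=⊤  old=⊥  +wl: 0,3
  step 7. node 2  ⊔preds=⊤  new=⊤  old=1  +wl: 
  step 8. node 0  ⊔preds=⊤  new=⊤  old=6  +wl: 4
  step 9. node 3  ⊔preds=⊤  new=⊤  stable
  step 10. node 4  ⊔preds=⊤  new=⊤  old=3  +wl: 2
  step 11. node 2  ⊔preds=⊤  new=⊤  stable

Least fixpoint reached:
  node 0: ⊤
  node 1: 6
  node 2: ⊤
  node 3: ⊤
  node 4: ⊤
  node 5: ⊤

⊤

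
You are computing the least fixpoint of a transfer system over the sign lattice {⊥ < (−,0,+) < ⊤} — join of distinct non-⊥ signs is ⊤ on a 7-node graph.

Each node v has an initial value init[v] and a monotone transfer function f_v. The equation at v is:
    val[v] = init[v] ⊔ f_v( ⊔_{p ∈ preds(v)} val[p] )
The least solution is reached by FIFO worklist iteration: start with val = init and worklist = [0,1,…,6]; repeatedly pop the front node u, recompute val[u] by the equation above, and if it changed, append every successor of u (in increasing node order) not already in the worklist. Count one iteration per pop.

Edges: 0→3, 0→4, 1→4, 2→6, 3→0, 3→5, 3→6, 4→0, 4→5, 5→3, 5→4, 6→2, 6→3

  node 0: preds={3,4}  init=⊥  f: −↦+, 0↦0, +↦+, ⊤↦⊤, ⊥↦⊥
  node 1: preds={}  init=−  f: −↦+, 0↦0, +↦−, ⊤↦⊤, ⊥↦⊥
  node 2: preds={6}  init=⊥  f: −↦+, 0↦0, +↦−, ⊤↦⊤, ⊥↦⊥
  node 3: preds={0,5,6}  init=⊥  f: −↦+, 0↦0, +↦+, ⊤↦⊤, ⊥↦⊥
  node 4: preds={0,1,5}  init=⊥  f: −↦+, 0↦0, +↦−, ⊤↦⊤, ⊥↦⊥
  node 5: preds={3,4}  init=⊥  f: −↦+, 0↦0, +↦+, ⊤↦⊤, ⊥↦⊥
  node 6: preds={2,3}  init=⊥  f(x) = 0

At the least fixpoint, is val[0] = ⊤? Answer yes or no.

yes

Iteration log — 16 steps:
  step 1. node 0  ⊔preds=⊥  new=⊥  stable
  step 2. node 1  ⊔preds=⊥  new=−  stable
  step 3. node 2  ⊔preds=⊥  new=⊥  stable
  step 4. node 3  ⊔preds=⊥  new=⊥  stable
  step 5. node 4  ⊔preds=−  new=+  old=⊥  +wl: 0
  step 6. node 5  ⊔preds=+  new=+  old=⊥  +wl: 3,4
  step 7. node 6  ⊔preds=⊥  new=0  old=⊥  +wl: 2
  step 8. node 0  ⊔preds=+  new=+  old=⊥  +wl: 
  step 9. node 3  ⊔preds=⊤  new=⊤  old=⊥  +wl: 0,5,6
  step 10. node 4  ⊔preds=⊤  new=⊤  old=+  +wl: 
  step 11. node 2  ⊔preds=0  new=0  old=⊥  +wl: 
  step 12. node 0  ⊔preds=⊤  new=⊤  old=+  +wl: 3,4
  step 13. node 5  ⊔preds=⊤  new=⊤  old=+  +wl: 
  step 14. node 6  ⊔preds=⊤  new=0  stable
  step 15. node 3  ⊔preds=⊤  new=⊤  stable
  step 16. node 4  ⊔preds=⊤  new=⊤  stable

Least fixpoint reached:
  node 0: ⊤
  node 1: −
  node 2: 0
  node 3: ⊤
  node 4: ⊤
  node 5: ⊤
  node 6: 0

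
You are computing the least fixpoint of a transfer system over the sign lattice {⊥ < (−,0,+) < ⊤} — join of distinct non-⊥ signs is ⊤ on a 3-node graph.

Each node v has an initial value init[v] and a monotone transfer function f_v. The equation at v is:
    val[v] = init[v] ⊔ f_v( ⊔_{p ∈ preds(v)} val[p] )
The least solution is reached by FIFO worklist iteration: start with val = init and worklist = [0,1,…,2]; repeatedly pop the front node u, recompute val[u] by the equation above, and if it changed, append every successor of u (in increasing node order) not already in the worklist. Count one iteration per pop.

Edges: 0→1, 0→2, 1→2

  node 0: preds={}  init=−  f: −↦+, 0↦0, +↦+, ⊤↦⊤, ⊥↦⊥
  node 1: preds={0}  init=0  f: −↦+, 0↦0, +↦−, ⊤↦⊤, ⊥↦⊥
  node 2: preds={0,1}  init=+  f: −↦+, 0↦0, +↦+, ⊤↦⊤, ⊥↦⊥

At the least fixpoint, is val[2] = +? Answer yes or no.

Worklist (3 pops):
  #1 pop 0: in=⊥ → − (no change)
  #2 pop 1: in=− → ⊤ (was 0); enqueue []
  #3 pop 2: in=⊤ → ⊤ (was +); enqueue []

Fixpoint:
  val[0] = −
  val[1] = ⊤
  val[2] = ⊤

no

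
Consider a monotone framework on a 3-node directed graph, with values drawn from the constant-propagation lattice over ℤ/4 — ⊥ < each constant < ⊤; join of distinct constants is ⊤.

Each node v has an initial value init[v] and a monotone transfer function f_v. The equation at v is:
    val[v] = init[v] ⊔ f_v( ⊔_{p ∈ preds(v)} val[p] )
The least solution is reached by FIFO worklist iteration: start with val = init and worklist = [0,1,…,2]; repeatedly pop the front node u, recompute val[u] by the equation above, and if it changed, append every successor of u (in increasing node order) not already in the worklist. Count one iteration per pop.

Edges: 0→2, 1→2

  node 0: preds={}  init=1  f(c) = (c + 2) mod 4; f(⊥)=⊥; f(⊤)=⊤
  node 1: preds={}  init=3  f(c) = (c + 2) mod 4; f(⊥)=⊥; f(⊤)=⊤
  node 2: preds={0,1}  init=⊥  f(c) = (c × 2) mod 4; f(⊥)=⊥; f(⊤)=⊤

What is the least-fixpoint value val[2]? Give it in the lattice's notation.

Iteration log — 3 steps:
  step 1. node 0  ⊔preds=⊥  new=1  stable
  step 2. node 1  ⊔preds=⊥  new=3  stable
  step 3. node 2  ⊔preds=⊤  new=⊤  old=⊥  +wl: 

Least fixpoint reached:
  node 0: 1
  node 1: 3
  node 2: ⊤

⊤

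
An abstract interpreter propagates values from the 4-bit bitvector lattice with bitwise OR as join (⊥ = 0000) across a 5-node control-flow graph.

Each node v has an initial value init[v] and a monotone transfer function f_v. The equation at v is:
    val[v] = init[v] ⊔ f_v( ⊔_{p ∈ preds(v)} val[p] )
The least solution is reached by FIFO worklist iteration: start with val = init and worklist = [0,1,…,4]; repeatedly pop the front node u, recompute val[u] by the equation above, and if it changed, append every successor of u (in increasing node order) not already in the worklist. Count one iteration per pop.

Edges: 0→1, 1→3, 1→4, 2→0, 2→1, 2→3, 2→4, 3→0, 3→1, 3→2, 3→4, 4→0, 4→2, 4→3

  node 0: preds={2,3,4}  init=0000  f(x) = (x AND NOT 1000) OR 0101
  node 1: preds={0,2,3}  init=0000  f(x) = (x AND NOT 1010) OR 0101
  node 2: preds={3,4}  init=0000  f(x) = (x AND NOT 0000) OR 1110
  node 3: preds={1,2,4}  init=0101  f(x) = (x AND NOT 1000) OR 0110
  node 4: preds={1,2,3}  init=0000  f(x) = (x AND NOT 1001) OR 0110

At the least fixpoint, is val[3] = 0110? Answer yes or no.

no

Iteration log — 9 steps:
  step 1. node 0  ⊔preds=0101  new=0101  old=0000  +wl: 
  step 2. node 1  ⊔preds=0101  new=0101  old=0000  +wl: 
  step 3. node 2  ⊔preds=0101  new=1111  old=0000  +wl: 0,1
  step 4. node 3  ⊔preds=1111  new=0111  old=0101  +wl: 2
  step 5. node 4  ⊔preds=1111  new=0110  old=0000  +wl: 3
  step 6. node 0  ⊔preds=1111  new=0111  old=0101  +wl: 
  step 7. node 1  ⊔preds=1111  new=0101  stable
  step 8. node 2  ⊔preds=0111  new=1111  stable
  step 9. node 3  ⊔preds=1111  new=0111  stable

Least fixpoint reached:
  node 0: 0111
  node 1: 0101
  node 2: 1111
  node 3: 0111
  node 4: 0110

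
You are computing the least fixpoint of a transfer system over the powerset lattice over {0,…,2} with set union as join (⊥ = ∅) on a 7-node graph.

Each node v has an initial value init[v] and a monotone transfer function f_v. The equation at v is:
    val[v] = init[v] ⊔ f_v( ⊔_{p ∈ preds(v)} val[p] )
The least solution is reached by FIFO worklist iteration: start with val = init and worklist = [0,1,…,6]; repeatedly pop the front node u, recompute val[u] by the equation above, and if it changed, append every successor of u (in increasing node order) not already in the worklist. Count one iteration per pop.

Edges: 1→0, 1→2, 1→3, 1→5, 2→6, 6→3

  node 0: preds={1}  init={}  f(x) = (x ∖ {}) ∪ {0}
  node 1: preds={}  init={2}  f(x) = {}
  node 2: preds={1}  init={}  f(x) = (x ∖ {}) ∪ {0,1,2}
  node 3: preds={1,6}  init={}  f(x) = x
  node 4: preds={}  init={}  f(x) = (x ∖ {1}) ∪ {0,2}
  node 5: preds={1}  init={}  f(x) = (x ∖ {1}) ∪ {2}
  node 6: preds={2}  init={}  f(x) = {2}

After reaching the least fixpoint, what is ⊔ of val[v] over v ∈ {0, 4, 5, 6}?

Worklist (8 pops):
  #1 pop 0: in={2} → {0,2} (was {}); enqueue []
  #2 pop 1: in={} → {2} (no change)
  #3 pop 2: in={2} → {0,1,2} (was {}); enqueue []
  #4 pop 3: in={2} → {2} (was {}); enqueue []
  #5 pop 4: in={} → {0,2} (was {}); enqueue []
  #6 pop 5: in={2} → {2} (was {}); enqueue []
  #7 pop 6: in={0,1,2} → {2} (was {}); enqueue [3]
  #8 pop 3: in={2} → {2} (no change)

Fixpoint:
  val[0] = {0,2}
  val[1] = {2}
  val[2] = {0,1,2}
  val[3] = {2}
  val[4] = {0,2}
  val[5] = {2}
  val[6] = {2}

{0,2}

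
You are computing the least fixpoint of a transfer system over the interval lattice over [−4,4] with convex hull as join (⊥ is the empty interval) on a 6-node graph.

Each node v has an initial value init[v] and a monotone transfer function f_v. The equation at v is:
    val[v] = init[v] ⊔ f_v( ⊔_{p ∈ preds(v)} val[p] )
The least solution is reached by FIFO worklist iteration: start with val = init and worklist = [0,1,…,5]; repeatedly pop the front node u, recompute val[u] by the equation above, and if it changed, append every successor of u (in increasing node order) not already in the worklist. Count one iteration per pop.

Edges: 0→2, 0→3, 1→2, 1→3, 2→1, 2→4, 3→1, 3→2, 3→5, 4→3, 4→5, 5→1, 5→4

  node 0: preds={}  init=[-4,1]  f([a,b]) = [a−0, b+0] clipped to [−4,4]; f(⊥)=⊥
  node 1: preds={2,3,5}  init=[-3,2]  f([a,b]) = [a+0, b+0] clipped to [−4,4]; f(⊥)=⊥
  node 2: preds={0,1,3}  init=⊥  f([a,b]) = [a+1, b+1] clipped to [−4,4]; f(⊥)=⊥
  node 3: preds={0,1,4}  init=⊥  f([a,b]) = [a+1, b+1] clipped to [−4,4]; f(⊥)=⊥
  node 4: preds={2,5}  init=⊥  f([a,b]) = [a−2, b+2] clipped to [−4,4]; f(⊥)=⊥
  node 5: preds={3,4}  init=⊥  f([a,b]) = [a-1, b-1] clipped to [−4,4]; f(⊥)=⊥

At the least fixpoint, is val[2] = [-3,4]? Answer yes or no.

yes

Worklist (14 pops):
  #1 pop 0: in=⊥ → [-4,1] (no change)
  #2 pop 1: in=⊥ → [-3,2] (no change)
  #3 pop 2: in=[-4,2] → [-3,3] (was ⊥); enqueue [1]
  #4 pop 3: in=[-4,2] → [-3,3] (was ⊥); enqueue [2]
  #5 pop 4: in=[-3,3] → [-4,4] (was ⊥); enqueue [3]
  #6 pop 5: in=[-4,4] → [-4,3] (was ⊥); enqueue [4]
  #7 pop 1: in=[-4,3] → [-4,3] (was [-3,2]); enqueue []
  #8 pop 2: in=[-4,3] → [-3,4] (was [-3,3]); enqueue [1]
  #9 pop 3: in=[-4,4] → [-3,4] (was [-3,3]); enqueue [2,5]
  #10 pop 4: in=[-4,4] → [-4,4] (no change)
  #11 pop 1: in=[-4,4] → [-4,4] (was [-4,3]); enqueue [3]
  #12 pop 2: in=[-4,4] → [-3,4] (no change)
  #13 pop 5: in=[-4,4] → [-4,3] (no change)
  #14 pop 3: in=[-4,4] → [-3,4] (no change)

Fixpoint:
  val[0] = [-4,1]
  val[1] = [-4,4]
  val[2] = [-3,4]
  val[3] = [-3,4]
  val[4] = [-4,4]
  val[5] = [-4,3]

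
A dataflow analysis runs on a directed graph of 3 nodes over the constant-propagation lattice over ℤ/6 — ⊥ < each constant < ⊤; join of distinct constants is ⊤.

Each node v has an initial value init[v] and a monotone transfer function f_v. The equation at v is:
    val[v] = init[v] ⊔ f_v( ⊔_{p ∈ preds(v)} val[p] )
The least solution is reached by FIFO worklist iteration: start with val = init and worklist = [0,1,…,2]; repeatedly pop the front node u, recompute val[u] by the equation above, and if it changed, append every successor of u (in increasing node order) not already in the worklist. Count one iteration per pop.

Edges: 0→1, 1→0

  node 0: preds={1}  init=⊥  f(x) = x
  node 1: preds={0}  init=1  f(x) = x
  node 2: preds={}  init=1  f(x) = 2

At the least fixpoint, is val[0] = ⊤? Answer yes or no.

no

Worklist (3 pops):
  #1 pop 0: in=1 → 1 (was ⊥); enqueue []
  #2 pop 1: in=1 → 1 (no change)
  #3 pop 2: in=⊥ → ⊤ (was 1); enqueue []

Fixpoint:
  val[0] = 1
  val[1] = 1
  val[2] = ⊤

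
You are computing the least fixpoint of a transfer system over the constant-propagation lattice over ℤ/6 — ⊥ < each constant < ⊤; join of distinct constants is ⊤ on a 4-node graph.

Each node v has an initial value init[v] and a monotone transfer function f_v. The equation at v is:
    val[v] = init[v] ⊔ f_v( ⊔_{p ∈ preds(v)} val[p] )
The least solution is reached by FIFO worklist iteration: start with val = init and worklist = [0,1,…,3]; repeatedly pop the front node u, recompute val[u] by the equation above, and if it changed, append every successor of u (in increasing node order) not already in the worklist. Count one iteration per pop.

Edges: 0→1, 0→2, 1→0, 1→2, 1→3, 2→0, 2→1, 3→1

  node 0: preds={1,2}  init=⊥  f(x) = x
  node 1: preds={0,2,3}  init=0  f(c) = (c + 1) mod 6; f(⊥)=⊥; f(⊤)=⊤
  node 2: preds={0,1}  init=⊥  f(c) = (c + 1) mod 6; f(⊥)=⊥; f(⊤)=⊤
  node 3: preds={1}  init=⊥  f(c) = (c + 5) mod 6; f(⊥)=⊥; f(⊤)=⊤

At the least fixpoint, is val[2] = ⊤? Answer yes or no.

Worklist (7 pops):
  #1 pop 0: in=0 → 0 (was ⊥); enqueue []
  #2 pop 1: in=0 → ⊤ (was 0); enqueue [0]
  #3 pop 2: in=⊤ → ⊤ (was ⊥); enqueue [1]
  #4 pop 3: in=⊤ → ⊤ (was ⊥); enqueue []
  #5 pop 0: in=⊤ → ⊤ (was 0); enqueue [2]
  #6 pop 1: in=⊤ → ⊤ (no change)
  #7 pop 2: in=⊤ → ⊤ (no change)

Fixpoint:
  val[0] = ⊤
  val[1] = ⊤
  val[2] = ⊤
  val[3] = ⊤

yes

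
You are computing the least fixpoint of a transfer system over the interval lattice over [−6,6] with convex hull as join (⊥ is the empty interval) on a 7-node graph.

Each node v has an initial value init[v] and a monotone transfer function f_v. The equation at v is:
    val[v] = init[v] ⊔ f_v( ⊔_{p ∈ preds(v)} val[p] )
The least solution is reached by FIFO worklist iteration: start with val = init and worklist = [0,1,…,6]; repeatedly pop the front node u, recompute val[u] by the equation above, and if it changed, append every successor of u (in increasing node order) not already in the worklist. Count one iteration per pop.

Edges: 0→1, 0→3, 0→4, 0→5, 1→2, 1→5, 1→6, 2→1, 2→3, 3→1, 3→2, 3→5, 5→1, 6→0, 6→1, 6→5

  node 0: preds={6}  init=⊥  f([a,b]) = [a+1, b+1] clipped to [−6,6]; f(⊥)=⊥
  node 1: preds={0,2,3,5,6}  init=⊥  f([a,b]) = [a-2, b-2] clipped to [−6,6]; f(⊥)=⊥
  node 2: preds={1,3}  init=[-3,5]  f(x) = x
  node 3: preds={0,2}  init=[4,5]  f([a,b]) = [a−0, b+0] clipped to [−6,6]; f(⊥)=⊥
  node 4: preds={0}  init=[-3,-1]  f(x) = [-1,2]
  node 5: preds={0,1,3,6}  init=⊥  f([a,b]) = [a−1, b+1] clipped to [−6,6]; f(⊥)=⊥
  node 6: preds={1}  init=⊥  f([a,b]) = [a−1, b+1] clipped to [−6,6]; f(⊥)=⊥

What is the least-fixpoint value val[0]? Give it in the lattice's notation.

Worklist (26 pops):
  #1 pop 0: in=⊥ → ⊥ (no change)
  #2 pop 1: in=[-3,5] → [-5,3] (was ⊥); enqueue []
  #3 pop 2: in=[-5,5] → [-5,5] (was [-3,5]); enqueue [1]
  #4 pop 3: in=[-5,5] → [-5,5] (was [4,5]); enqueue [2]
  #5 pop 4: in=⊥ → [-3,2] (was [-3,-1]); enqueue []
  #6 pop 5: in=[-5,5] → [-6,6] (was ⊥); enqueue []
  #7 pop 6: in=[-5,3] → [-6,4] (was ⊥); enqueue [0,5]
  #8 pop 1: in=[-6,6] → [-6,4] (was [-5,3]); enqueue [6]
  #9 pop 2: in=[-6,5] → [-6,5] (was [-5,5]); enqueue [1,3]
  #10 pop 0: in=[-6,4] → [-5,5] (was ⊥); enqueue [4]
  #11 pop 5: in=[-6,5] → [-6,6] (no change)
  #12 pop 6: in=[-6,4] → [-6,5] (was [-6,4]); enqueue [0,5]
  #13 pop 1: in=[-6,6] → [-6,4] (no change)
  #14 pop 3: in=[-6,5] → [-6,5] (was [-5,5]); enqueue [1,2]
  #15 pop 4: in=[-5,5] → [-3,2] (no change)
  #16 pop 0: in=[-6,5] → [-5,6] (was [-5,5]); enqueue [3,4]
  #17 pop 5: in=[-6,6] → [-6,6] (no change)
  #18 pop 1: in=[-6,6] → [-6,4] (no change)
  #19 pop 2: in=[-6,5] → [-6,5] (no change)
  #20 pop 3: in=[-6,6] → [-6,6] (was [-6,5]); enqueue [1,2,5]
  #21 pop 4: in=[-5,6] → [-3,2] (no change)
  #22 pop 1: in=[-6,6] → [-6,4] (no change)
  #23 pop 2: in=[-6,6] → [-6,6] (was [-6,5]); enqueue [1,3]
  #24 pop 5: in=[-6,6] → [-6,6] (no change)
  #25 pop 1: in=[-6,6] → [-6,4] (no change)
  #26 pop 3: in=[-6,6] → [-6,6] (no change)

Fixpoint:
  val[0] = [-5,6]
  val[1] = [-6,4]
  val[2] = [-6,6]
  val[3] = [-6,6]
  val[4] = [-3,2]
  val[5] = [-6,6]
  val[6] = [-6,5]

[-5,6]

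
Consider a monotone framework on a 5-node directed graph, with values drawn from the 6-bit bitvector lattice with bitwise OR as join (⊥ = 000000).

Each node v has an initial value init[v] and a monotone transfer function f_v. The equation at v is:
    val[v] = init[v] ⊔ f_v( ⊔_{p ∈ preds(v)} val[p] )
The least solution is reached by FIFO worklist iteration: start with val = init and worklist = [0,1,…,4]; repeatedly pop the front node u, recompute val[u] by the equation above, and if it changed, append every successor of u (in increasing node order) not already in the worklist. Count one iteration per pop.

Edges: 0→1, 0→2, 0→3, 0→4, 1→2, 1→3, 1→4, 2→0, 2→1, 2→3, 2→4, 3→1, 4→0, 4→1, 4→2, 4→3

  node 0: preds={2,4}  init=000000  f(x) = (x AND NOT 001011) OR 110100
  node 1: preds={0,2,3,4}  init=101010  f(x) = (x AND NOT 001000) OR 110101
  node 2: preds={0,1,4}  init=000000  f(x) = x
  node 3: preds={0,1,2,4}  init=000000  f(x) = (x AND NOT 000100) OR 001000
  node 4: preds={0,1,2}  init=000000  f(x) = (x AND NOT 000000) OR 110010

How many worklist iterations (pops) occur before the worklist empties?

9

Trace (9 dequeues):
  [1] u=0 | in 000000 | out 110100 | prev 000000 | push {}
  [2] u=1 | in 110100 | out 111111 | prev 101010 | push {}
  [3] u=2 | in 111111 | out 111111 | prev 000000 | push {0,1}
  [4] u=3 | in 111111 | out 111011 | prev 000000 | push {}
  [5] u=4 | in 111111 | out 111111 | prev 000000 | push {2,3}
  [6] u=0 | in 111111 | out 110100 | ==
  [7] u=1 | in 111111 | out 111111 | ==
  [8] u=2 | in 111111 | out 111111 | ==
  [9] u=3 | in 111111 | out 111011 | ==

Converged values:
  [0] 110100
  [1] 111111
  [2] 111111
  [3] 111011
  [4] 111111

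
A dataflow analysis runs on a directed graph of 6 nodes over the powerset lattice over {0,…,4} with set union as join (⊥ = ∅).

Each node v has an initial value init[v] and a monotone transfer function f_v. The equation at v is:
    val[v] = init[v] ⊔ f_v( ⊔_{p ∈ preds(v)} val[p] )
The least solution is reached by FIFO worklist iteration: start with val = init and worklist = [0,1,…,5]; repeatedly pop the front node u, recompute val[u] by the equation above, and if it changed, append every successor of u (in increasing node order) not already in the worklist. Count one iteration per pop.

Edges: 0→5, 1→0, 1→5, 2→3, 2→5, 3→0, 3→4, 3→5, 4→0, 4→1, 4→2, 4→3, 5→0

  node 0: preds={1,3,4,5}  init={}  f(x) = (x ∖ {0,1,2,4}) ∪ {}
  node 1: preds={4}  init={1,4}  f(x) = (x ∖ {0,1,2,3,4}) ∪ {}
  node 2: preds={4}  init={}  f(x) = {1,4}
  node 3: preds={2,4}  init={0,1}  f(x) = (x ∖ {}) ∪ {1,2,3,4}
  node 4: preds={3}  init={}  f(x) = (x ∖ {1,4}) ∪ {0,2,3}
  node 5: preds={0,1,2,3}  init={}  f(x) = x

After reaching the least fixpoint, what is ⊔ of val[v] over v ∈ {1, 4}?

Worklist (11 pops):
  #1 pop 0: in={0,1,4} → {} (no change)
  #2 pop 1: in={} → {1,4} (no change)
  #3 pop 2: in={} → {1,4} (was {}); enqueue []
  #4 pop 3: in={1,4} → {0,1,2,3,4} (was {0,1}); enqueue [0]
  #5 pop 4: in={0,1,2,3,4} → {0,2,3} (was {}); enqueue [1,2,3]
  #6 pop 5: in={0,1,2,3,4} → {0,1,2,3,4} (was {}); enqueue []
  #7 pop 0: in={0,1,2,3,4} → {3} (was {}); enqueue [5]
  #8 pop 1: in={0,2,3} → {1,4} (no change)
  #9 pop 2: in={0,2,3} → {1,4} (no change)
  #10 pop 3: in={0,1,2,3,4} → {0,1,2,3,4} (no change)
  #11 pop 5: in={0,1,2,3,4} → {0,1,2,3,4} (no change)

Fixpoint:
  val[0] = {3}
  val[1] = {1,4}
  val[2] = {1,4}
  val[3] = {0,1,2,3,4}
  val[4] = {0,2,3}
  val[5] = {0,1,2,3,4}

{0,1,2,3,4}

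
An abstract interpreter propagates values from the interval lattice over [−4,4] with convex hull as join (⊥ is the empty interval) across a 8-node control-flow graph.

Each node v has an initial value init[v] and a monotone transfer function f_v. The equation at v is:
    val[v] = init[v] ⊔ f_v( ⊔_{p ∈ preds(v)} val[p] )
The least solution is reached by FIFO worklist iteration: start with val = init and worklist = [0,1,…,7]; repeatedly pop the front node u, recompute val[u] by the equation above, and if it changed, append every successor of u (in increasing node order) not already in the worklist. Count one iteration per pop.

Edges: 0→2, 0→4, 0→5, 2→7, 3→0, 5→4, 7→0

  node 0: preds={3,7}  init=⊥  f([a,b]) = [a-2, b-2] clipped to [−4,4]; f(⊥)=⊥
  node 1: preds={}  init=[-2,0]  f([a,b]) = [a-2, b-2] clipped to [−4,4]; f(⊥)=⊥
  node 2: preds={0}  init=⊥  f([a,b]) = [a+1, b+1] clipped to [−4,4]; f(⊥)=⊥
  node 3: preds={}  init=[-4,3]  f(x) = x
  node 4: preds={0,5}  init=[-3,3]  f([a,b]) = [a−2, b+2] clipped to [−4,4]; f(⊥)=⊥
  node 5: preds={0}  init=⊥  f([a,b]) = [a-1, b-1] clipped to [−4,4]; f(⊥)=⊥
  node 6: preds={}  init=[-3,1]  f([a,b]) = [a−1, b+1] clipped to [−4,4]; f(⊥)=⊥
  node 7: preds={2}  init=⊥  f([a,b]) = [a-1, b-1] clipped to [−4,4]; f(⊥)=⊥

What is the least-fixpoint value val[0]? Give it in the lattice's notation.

[-4,1]

Worklist (10 pops):
  #1 pop 0: in=[-4,3] → [-4,1] (was ⊥); enqueue []
  #2 pop 1: in=⊥ → [-2,0] (no change)
  #3 pop 2: in=[-4,1] → [-3,2] (was ⊥); enqueue []
  #4 pop 3: in=⊥ → [-4,3] (no change)
  #5 pop 4: in=[-4,1] → [-4,3] (was [-3,3]); enqueue []
  #6 pop 5: in=[-4,1] → [-4,0] (was ⊥); enqueue [4]
  #7 pop 6: in=⊥ → [-3,1] (no change)
  #8 pop 7: in=[-3,2] → [-4,1] (was ⊥); enqueue [0]
  #9 pop 4: in=[-4,1] → [-4,3] (no change)
  #10 pop 0: in=[-4,3] → [-4,1] (no change)

Fixpoint:
  val[0] = [-4,1]
  val[1] = [-2,0]
  val[2] = [-3,2]
  val[3] = [-4,3]
  val[4] = [-4,3]
  val[5] = [-4,0]
  val[6] = [-3,1]
  val[7] = [-4,1]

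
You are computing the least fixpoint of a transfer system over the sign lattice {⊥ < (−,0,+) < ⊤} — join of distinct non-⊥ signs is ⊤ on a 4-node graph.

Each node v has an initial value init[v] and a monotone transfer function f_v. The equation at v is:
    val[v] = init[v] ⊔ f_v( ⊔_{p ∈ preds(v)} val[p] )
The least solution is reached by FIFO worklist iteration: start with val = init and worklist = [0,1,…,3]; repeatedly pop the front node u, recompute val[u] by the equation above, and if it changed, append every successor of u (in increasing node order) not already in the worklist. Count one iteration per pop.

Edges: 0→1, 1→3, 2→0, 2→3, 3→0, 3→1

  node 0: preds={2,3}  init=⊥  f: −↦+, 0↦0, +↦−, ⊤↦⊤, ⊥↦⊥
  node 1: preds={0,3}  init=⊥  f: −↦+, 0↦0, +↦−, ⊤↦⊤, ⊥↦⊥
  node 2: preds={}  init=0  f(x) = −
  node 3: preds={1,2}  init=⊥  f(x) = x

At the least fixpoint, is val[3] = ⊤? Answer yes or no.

Worklist (7 pops):
  #1 pop 0: in=0 → 0 (was ⊥); enqueue []
  #2 pop 1: in=0 → 0 (was ⊥); enqueue []
  #3 pop 2: in=⊥ → ⊤ (was 0); enqueue [0]
  #4 pop 3: in=⊤ → ⊤ (was ⊥); enqueue [1]
  #5 pop 0: in=⊤ → ⊤ (was 0); enqueue []
  #6 pop 1: in=⊤ → ⊤ (was 0); enqueue [3]
  #7 pop 3: in=⊤ → ⊤ (no change)

Fixpoint:
  val[0] = ⊤
  val[1] = ⊤
  val[2] = ⊤
  val[3] = ⊤

yes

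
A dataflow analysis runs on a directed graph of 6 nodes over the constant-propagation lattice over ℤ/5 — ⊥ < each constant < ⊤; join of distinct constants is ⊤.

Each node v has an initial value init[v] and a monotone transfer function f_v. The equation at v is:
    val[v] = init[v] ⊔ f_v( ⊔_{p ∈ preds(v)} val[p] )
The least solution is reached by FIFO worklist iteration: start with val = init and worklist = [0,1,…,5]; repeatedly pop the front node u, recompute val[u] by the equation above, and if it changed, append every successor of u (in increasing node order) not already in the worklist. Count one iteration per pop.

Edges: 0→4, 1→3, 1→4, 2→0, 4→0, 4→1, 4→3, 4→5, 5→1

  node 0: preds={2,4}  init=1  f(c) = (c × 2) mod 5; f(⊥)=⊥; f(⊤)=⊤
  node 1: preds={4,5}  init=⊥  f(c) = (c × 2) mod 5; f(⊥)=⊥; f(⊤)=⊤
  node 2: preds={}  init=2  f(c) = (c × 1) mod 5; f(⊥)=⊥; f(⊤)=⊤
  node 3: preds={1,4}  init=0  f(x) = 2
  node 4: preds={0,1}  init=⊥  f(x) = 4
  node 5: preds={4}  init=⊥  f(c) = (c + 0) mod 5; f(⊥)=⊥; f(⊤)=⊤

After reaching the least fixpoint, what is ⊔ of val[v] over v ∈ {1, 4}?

Trace (10 dequeues):
  [1] u=0 | in 2 | out ⊤ | prev 1 | push {}
  [2] u=1 | in ⊥ | out ⊥ | ==
  [3] u=2 | in ⊥ | out 2 | ==
  [4] u=3 | in ⊥ | out ⊤ | prev 0 | push {}
  [5] u=4 | in ⊤ | out 4 | prev ⊥ | push {0,1,3}
  [6] u=5 | in 4 | out 4 | prev ⊥ | push {}
  [7] u=0 | in ⊤ | out ⊤ | ==
  [8] u=1 | in 4 | out 3 | prev ⊥ | push {4}
  [9] u=3 | in ⊤ | out ⊤ | ==
  [10] u=4 | in ⊤ | out 4 | ==

Converged values:
  [0] ⊤
  [1] 3
  [2] 2
  [3] ⊤
  [4] 4
  [5] 4

⊤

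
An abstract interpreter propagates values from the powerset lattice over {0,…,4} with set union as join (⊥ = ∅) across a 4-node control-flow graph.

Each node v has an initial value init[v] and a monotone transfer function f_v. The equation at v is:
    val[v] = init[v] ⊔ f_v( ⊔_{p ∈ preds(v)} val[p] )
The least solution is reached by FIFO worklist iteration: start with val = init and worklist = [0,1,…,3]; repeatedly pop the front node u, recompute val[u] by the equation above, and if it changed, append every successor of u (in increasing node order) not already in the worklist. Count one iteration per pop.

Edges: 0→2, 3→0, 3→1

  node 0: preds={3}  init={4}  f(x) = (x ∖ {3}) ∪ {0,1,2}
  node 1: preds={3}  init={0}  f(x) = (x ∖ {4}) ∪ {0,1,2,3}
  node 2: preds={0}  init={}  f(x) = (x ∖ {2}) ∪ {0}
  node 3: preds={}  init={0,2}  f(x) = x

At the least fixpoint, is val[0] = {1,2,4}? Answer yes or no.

no

Iteration log — 4 steps:
  step 1. node 0  ⊔preds={0,2}  new={0,1,2,4}  old={4}  +wl: 
  step 2. node 1  ⊔preds={0,2}  new={0,1,2,3}  old={0}  +wl: 
  step 3. node 2  ⊔preds={0,1,2,4}  new={0,1,4}  old={}  +wl: 
  step 4. node 3  ⊔preds={}  new={0,2}  stable

Least fixpoint reached:
  node 0: {0,1,2,4}
  node 1: {0,1,2,3}
  node 2: {0,1,4}
  node 3: {0,2}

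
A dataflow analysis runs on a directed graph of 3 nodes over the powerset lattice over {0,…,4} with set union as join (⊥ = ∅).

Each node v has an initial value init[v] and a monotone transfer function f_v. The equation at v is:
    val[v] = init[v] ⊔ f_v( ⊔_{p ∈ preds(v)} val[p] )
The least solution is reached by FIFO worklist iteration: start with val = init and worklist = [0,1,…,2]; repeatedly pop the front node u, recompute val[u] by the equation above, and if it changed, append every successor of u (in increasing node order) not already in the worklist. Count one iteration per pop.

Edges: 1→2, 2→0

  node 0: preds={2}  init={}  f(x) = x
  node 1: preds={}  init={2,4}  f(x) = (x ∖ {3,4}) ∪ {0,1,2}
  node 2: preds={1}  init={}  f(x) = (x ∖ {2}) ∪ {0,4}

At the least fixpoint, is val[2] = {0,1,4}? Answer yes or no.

Iteration log — 4 steps:
  step 1. node 0  ⊔preds={}  new={}  stable
  step 2. node 1  ⊔preds={}  new={0,1,2,4}  old={2,4}  +wl: 
  step 3. node 2  ⊔preds={0,1,2,4}  new={0,1,4}  old={}  +wl: 0
  step 4. node 0  ⊔preds={0,1,4}  new={0,1,4}  old={}  +wl: 

Least fixpoint reached:
  node 0: {0,1,4}
  node 1: {0,1,2,4}
  node 2: {0,1,4}

yes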